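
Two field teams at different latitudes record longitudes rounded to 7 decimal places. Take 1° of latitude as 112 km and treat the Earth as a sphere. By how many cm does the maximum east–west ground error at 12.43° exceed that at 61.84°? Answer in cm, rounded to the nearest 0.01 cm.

0.28 cm

Rounding to 7 decimal places leaves the longitude within ±5e-08° of the true value.
At 12.43°: 5e-08° × 112000 × cos 12.43° = 5e-08 × 112000 × 0.9766 ≈ 0.0054687 m.
Error at 61.84° = 5e-08° × 112000 × cos 61.84° ≈ 0.0056 × 0.4719 = 0.0026428 m.
So the lower-latitude error exceeds the higher by 0.0054687 − 0.0026428 = 0.0028259 m.
That is 0.0028259 m = 0.28259 cm.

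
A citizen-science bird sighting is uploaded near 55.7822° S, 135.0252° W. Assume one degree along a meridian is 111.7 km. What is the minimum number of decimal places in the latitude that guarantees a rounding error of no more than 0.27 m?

6

One degree of latitude covers 111700 m.
N decimal places → at most half a unit in the last place, 0.5 × 10⁻ᴺ° = 111700/2 × 10⁻ᴺ m.
Need 0.5 × 111700 × 10⁻ᴺ ≤ 0.27 → 10⁻ᴺ ≤ 4.834e-06, so N ≥ 5.32.
At 5 places the error can reach 0.558 m, but 6 places keeps it to 0.0558 m.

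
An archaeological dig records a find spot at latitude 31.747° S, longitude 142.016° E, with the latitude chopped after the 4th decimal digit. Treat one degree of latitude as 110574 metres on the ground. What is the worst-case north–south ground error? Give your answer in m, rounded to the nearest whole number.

11 m

Truncating at 4 decimal places can drop up to a full unit in the last place, so the latitude may be off by as much as 0.0001°.
North–south distance: 0.0001° × 110574 m/° = 11.0574 m.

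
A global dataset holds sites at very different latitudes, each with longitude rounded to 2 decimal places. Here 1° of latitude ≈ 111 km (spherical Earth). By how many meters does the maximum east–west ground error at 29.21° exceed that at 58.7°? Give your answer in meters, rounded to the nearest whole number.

Rounding to 2 decimal places leaves the longitude within ±0.005° of the true value.
Error at 29.21° = 0.005° × 111000 × cos 29.21° ≈ 555 × 0.8728 = 484.42 m.
At 58.7°: 0.005° × 111000 × cos 58.7° = 0.005 × 111000 × 0.5195 ≈ 288.33 m.
So the lower-latitude error exceeds the higher by 484.42 − 288.33 = 196.09 m.

196 meters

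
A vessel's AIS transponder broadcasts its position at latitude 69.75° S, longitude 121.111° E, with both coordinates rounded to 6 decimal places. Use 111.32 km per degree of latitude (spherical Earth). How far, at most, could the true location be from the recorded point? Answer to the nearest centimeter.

Rounding to 6 decimal places leaves each coordinate within ±5e-07° of the true value.
N–S: 5e-07° × 111320 m/° = 0.05566 m.
East–west component at 69.75°: 5e-07° × 111320 × cos 69.75° ≈ 5e-07 × 38529.8 ≈ 0.0192649 m.
Worst case both components are at the extreme and orthogonal: √(0.05566² + 0.0192649²) ≈ 0.0588997 m.
That is 0.0588997 m = 5.89 cm.

6 centimeters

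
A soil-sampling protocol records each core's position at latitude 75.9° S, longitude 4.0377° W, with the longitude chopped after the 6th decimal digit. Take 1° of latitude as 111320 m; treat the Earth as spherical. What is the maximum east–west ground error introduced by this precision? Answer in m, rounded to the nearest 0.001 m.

0.027 m

Truncating at 6 decimal places can drop up to a full unit in the last place, so the longitude may be off by as much as 1e-06°.
At latitude 75.9° a degree of longitude spans 111320 m × cos 75.9° = 111320 × 0.2436 ≈ 27119.2 m.
East–west error: 1e-06° × 27119.2 m/° ≈ 0.0271192 m.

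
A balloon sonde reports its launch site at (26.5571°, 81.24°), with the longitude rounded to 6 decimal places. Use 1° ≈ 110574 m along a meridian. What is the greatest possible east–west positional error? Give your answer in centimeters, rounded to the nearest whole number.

5 centimeters

Rounding to 6 decimal places leaves the longitude within ±5e-07° of the true value.
Parallels shrink by cos φ, so at 26.5571° a degree of longitude is 110574 × 0.8945 ≈ 98907.3 m.
Maximum E–W displacement: 5e-07 × 98907.3 = 0.0494536 m.
That is 0.0494536 m = 4.9454 cm.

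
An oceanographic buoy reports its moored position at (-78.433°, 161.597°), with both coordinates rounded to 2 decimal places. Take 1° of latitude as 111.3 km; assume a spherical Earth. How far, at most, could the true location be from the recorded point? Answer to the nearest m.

568 m

Rounding to 2 decimal places leaves each coordinate within ±0.005° of the true value.
N–S: 0.005° × 111300 m/° = 556.5 m.
Longitude error → 0.005 × 111300 × cos 78.433° = 0.005 × 111300 × 0.2005 ≈ 111.586 m.
The two errors are perpendicular, so the maximum displacement is √(556.5² + 111.586²) ≈ 567.577 m.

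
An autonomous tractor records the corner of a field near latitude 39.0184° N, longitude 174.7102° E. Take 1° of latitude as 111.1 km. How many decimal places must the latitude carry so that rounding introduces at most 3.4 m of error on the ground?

One degree of latitude covers 111100 m.
Rounding to N decimal places gives at most 0.5 × 10⁻ᴺ degrees of error, i.e. 0.5 × 10⁻ᴺ × 111100 m.
Setting 55550 × 10⁻ᴺ ≤ 3.4 gives 10ᴺ ≥ 1.634e+04, i.e. N ≥ 4.21.
N = 4 would give 5.56 m (too coarse); N = 5 gives 0.555 m ≤ 3.4 m.

5 decimal places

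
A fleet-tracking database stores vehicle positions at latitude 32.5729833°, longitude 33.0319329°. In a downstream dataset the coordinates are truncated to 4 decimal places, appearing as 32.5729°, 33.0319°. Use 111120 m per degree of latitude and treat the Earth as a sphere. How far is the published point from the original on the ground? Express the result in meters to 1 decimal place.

9.8 meters

The latitude changed by +0.0000833° and the longitude by +0.0000329°.
North–south shift: 0.0000833 × 111120 = 9.2563 m.
E–W at 32.5729°: 0.0000329° × 111120 × cos 32.5729° = 0.0000329 × 111120 × 0.8427 ≈ 3.08081 m.
Hypotenuse of the two orthogonal shifts: √(9.2563² + 3.08081²) = 9.75553 m.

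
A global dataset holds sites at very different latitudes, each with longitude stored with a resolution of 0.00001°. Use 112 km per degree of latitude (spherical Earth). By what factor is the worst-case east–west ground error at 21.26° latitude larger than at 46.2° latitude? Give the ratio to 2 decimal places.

With a 0.00001° grid the true value lies within half a step, ±0.00001°/2 = ±5e-06°, of the stored one.
At 21.26°: 5e-06° × 112000 × cos 21.26° = 5e-06 × 112000 × 0.9319 ≈ 0.52189 m.
Error at 46.2° = 5e-06° × 112000 × cos 46.2° ≈ 0.56 × 0.6921 = 0.3876 m.
Ratio: 0.52189 / 0.3876 = cos 21.26° / cos 46.2° ≈ 1.3465.

1.35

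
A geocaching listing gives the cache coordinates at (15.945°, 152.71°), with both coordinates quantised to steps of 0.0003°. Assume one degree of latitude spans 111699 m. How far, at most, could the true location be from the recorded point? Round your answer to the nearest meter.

With a 0.0003° grid the true value lies within half a step, ±0.0003°/2 = ±0.00015°, of the stored one.
Latitude error → 0.00015 × 111699 = 16.7549 m along the meridian.
Longitude error → 0.00015 × 111699 × cos 15.945° = 0.00015 × 111699 × 0.9615 ≈ 16.1102 m.
Combining orthogonally: (16.7549² + 16.1102²)^½ ≈ 23.2436 m.

23 meters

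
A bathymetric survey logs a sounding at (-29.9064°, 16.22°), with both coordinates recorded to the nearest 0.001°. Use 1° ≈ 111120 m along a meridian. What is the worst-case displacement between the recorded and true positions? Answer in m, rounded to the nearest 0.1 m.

Rounding to 3 decimal places leaves each coordinate within ±0.0005° of the true value.
N–S: 0.0005° × 111120 m/° = 55.56 m.
Longitude error → 0.0005 × 111120 × cos 29.9064° = 0.0005 × 111120 × 0.8668 ≈ 48.1617 m.
The two errors are perpendicular, so the maximum displacement is √(55.56² + 48.1617²) ≈ 73.5286 m.

73.5 m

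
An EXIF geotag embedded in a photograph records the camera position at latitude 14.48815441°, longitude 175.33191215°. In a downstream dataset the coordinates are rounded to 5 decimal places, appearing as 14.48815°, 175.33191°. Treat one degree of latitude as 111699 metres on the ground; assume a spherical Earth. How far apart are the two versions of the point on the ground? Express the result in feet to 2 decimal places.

1.79 feet

Δlat = 14.48815441 − 14.48815 = +0.00000441°; Δlon = 175.33191215 − 175.33191 = +0.00000215°.
North–south shift: 0.00000441 × 111699 = 0.492593 m.
East–west at this latitude: 0.00000215° × 111699 × cos 14.4881° ≈ 0.00000215 × 108147 = 0.232516 m.
Distance: √(0.492593² + 0.232516²) ≈ 0.544712 m.
Converting: 0.544712 m × 3.2808 ft/m ≈ 1.7871 ft.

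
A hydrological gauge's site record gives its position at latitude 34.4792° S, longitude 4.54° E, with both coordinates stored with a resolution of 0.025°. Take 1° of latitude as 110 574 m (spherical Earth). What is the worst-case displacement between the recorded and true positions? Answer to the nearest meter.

1791 meters

With a 0.025° grid the true value lies within half a step, ±0.025°/2 = ±0.0125°, of the stored one.
Latitude error → 0.0125 × 110574 = 1382.18 m along the meridian.
E–W at 34.4792°: 0.0125° × 110574 × cos 34.4792° = 0.0125 × 110574 × 0.8243 ≈ 1139.37 m.
Combining orthogonally: (1382.18² + 1139.37²)^½ ≈ 1791.25 m.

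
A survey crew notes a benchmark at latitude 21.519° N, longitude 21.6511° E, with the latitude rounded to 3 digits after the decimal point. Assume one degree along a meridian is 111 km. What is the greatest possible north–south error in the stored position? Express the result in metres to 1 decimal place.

55.5 metres

Rounding to 3 decimal places leaves the latitude within ±0.0005° of the true value.
North–south distance: 0.0005° × 111000 m/° = 55.5 m.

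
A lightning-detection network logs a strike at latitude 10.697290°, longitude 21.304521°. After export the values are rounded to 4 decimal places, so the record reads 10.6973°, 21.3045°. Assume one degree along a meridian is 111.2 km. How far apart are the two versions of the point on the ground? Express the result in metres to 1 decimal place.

2.5 metres

The latitude changed by -0.000010° and the longitude by +0.000021°.
N–S: -0.000010° × 111200 m/° = -1.112 m.
East–west at this latitude: 0.000021° × 111200 × cos 10.6973° ≈ 0.000021 × 109268 = 2.29462 m.
Distance: √(1.112² + 2.29462²) ≈ 2.54987 m.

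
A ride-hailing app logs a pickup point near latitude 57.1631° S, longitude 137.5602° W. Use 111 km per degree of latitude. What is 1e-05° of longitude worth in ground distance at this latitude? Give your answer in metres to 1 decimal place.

0.6 metres

At 57.1631° a degree of longitude is 111000 × cos 57.1631° ≈ 60189.7 m, so 1e-05° corresponds to 0.601897 m.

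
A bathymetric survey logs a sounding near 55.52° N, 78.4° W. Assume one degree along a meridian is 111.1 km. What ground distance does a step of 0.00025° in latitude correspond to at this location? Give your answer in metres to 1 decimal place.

27.8 metres

0.00025° × 111100 m/° = 27.775 m.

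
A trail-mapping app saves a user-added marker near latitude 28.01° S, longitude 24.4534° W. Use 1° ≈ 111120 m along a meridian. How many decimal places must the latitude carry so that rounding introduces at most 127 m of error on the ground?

One degree of latitude covers 111120 m.
Rounding to N decimal places gives at most 0.5 × 10⁻ᴺ degrees of error, i.e. 0.5 × 10⁻ᴺ × 111120 m.
Need 0.5 × 111120 × 10⁻ᴺ ≤ 127 → 10⁻ᴺ ≤ 2.286e-03, so N ≥ 2.64.
At 2 places the error can reach 556 m, but 3 places keeps it to 55.6 m.

3 decimal places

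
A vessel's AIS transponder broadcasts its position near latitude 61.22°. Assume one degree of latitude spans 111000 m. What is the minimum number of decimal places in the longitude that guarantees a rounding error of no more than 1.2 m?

5

At 61.22° one degree of longitude covers 111000 × cos 61.22° ≈ 111000 × 0.4814 ≈ 53440.7 m.
N decimal places → at most half a unit in the last place, 0.5 × 10⁻ᴺ° = 53440.7/2 × 10⁻ᴺ m.
Need 0.5 × 53440.7 × 10⁻ᴺ ≤ 1.2 → 10⁻ᴺ ≤ 4.491e-05, so N ≥ 4.35.
N = 4 would give 2.67 m (too coarse); N = 5 gives 0.267 m ≤ 1.2 m.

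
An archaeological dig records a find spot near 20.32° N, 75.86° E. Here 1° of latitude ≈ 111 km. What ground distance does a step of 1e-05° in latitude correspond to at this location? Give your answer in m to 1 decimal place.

1.1 m

1e-05° × 111000 m/° = 1.11 m.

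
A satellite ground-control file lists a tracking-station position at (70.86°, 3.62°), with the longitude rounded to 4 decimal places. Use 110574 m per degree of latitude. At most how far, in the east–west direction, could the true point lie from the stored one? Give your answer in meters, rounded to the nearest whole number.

Rounding to 4 decimal places leaves the longitude within ±5e-05° of the true value.
One degree of longitude at 70.86° is 110574 × cos 70.86° ≈ 110574 × 0.3279 = 36254.7 m.
Maximum E–W displacement: 5e-05 × 36254.7 = 1.81274 m.

2 meters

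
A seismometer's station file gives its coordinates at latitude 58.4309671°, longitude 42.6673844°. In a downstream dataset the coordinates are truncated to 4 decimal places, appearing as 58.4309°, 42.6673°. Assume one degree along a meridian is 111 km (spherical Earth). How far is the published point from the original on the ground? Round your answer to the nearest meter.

9 meters

The latitude changed by +0.0000671° and the longitude by +0.0000844°.
North–south shift: 0.0000671 × 111000 = 7.4481 m.
East–west at this latitude: 0.0000844° × 111000 × cos 58.4309° ≈ 0.0000844 × 58111.4 = 4.90461 m.
Hypotenuse of the two orthogonal shifts: √(7.4481² + 4.90461²) = 8.91792 m.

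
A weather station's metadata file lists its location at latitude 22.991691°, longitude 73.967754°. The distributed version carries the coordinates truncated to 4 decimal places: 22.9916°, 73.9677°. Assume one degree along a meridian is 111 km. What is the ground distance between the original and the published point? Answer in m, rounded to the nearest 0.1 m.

The latitude changed by +0.000091° and the longitude by +0.000054°.
N–S: 0.000091° × 111000 m/° = 10.101 m.
E–W at 22.9916°: 0.000054° × 111000 × cos 22.9916° = 0.000054 × 111000 × 0.9206 ≈ 5.51785 m.
Hypotenuse of the two orthogonal shifts: √(10.101² + 5.51785²) = 11.5099 m.

11.5 m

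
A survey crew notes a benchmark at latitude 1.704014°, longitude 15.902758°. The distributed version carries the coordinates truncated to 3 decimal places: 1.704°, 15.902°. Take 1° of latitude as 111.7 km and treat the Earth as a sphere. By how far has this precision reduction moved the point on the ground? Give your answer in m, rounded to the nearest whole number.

Δlat = 1.704014 − 1.704 = +0.000014°; Δlon = 15.902758 − 15.902 = +0.000758°.
North–south shift: 0.000014 × 111700 = 1.5638 m.
East–west at this latitude: 0.000758° × 111700 × cos 1.704° ≈ 0.000758 × 111651 = 84.6312 m.
Distance: √(1.5638² + 84.6312²) ≈ 84.6456 m.

85 m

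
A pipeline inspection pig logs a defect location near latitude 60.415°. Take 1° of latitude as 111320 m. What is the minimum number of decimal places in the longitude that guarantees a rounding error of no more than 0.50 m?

5 decimal places

At 60.415° one degree of longitude covers 111320 × cos 60.415° ≈ 111320 × 0.4937 ≈ 54960.3 m.
N decimal places → at most half a unit in the last place, 0.5 × 10⁻ᴺ° = 54960.3/2 × 10⁻ᴺ m.
Setting 27480.1 × 10⁻ᴺ ≤ 0.50 gives 10ᴺ ≥ 5.496e+04, i.e. N ≥ 4.74.
N = 4 would give 2.75 m (too coarse); N = 5 gives 0.275 m ≤ 0.50 m.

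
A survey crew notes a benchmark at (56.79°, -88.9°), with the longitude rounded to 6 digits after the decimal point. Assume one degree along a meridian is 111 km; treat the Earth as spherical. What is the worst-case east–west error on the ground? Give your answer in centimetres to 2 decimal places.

3.04 centimetres

Rounding to 6 decimal places leaves the longitude within ±5e-07° of the true value.
At latitude 56.79° a degree of longitude spans 111000 m × cos 56.79° = 111000 × 0.5477 ≈ 60795.7 m.
East–west error: 5e-07° × 60795.7 m/° ≈ 0.0303979 m.
That is 0.0303979 m = 3.0398 cm.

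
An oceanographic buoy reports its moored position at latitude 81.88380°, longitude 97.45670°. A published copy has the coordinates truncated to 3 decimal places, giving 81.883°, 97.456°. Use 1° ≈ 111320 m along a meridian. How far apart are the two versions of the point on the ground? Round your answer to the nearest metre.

Δlat = 81.88380 − 81.883 = +0.00080°; Δlon = 97.45670 − 97.456 = +0.00070°.
N–S: 0.00080° × 111320 m/° = 89.056 m.
East–west at this latitude: 0.00070° × 111320 × cos 81.883° ≈ 0.00070 × 15717.8 = 11.0025 m.
Combined displacement = (89.056² + 11.0025²)^½ ≈ 89.7331 m.

90 metres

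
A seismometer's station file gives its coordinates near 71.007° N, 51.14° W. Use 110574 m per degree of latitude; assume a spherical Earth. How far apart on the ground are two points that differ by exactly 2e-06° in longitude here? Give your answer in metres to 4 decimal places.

At 71.007° a degree of longitude is 110574 × cos 71.007° ≈ 35986.6 m, so 2e-06° corresponds to 0.0719732 m.

0.0720 metres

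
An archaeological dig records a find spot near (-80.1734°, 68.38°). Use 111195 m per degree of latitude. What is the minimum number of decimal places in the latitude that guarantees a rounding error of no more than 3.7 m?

One degree of latitude covers 111195 m.
With N decimal places the half-ulp bound is 0.5·10⁻ᴺ°, or 0.5·10⁻ᴺ × 111195 m on the ground.
Setting 55597.5 × 10⁻ᴺ ≤ 3.7 gives 10ᴺ ≥ 1.503e+04, i.e. N ≥ 4.18.
So 5 decimal places suffice (0.556 m); 4 would allow up to 5.56 m.

5 decimal places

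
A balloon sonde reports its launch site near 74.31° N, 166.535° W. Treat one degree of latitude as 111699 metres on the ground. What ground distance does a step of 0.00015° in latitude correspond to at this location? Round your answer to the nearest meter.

17 meters

Along a meridian 0.00015° is 0.00015 × 111699 = 16.7549 m.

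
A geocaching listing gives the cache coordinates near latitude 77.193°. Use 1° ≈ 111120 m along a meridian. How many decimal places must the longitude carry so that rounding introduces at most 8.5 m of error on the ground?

At 77.193° one degree of longitude covers 111120 × cos 77.193° ≈ 111120 × 0.2217 ≈ 24631.7 m.
N decimal places → at most half a unit in the last place, 0.5 × 10⁻ᴺ° = 24631.7/2 × 10⁻ᴺ m.
Need 0.5 × 24631.7 × 10⁻ᴺ ≤ 8.5 → 10⁻ᴺ ≤ 6.902e-04, so N ≥ 3.16.
At 3 places the error can reach 12.3 m, but 4 places keeps it to 1.23 m.

4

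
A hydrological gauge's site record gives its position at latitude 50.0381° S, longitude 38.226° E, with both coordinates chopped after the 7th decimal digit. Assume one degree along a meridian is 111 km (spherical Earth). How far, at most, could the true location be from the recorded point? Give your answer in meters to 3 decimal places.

0.013 meters

Truncating at 7 decimal places can drop up to a full unit in the last place, so each coordinate may be off by as much as 1e-07°.
North–south component: 1e-07° × 111000 = 0.0111 m.
East–west component at 50.0381°: 1e-07° × 111000 × cos 50.0381° ≈ 1e-07 × 71292.9 ≈ 0.00712929 m.
Combining orthogonally: (0.0111² + 0.00712929²)^½ ≈ 0.0131923 m.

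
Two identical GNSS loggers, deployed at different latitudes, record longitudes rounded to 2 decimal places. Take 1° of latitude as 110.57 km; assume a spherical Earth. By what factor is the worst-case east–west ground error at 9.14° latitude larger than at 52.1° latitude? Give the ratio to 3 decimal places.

1.607

Rounding to 2 decimal places leaves the longitude within ±0.005° of the true value.
At 9.14°: 0.005° × 110570 × cos 9.14° = 0.005 × 110570 × 0.9873 ≈ 545.83 m.
At 52.1°: 0.005° × 110570 × cos 52.1° = 0.005 × 110570 × 0.6143 ≈ 339.61 m.
Ratio: 545.83 / 339.61 = cos 9.14° / cos 52.1° ≈ 1.6072.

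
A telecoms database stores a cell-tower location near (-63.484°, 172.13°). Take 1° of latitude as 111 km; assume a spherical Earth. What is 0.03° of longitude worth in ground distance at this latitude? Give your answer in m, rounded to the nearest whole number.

1487 m

One degree of longitude here spans 111000 × cos 63.484° = 111000 × 0.4464 ≈ 49555.7 m; 0.03° of that is 1486.67 m.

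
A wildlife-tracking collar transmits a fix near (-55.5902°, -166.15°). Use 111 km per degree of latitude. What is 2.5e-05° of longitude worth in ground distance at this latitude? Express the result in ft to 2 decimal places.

At 55.5902° a degree of longitude is 111000 × cos 55.5902° ≈ 62727 m, so 2.5e-05° corresponds to 1.56818 m.
Converting: 1.56818 m × 3.2808 ft/m ≈ 5.1449 ft.

5.14 ft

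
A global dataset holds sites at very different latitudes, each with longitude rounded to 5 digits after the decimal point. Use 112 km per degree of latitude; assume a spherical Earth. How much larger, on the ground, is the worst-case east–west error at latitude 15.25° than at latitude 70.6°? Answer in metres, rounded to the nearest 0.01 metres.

0.35 metres

Rounding to 5 decimal places leaves the longitude within ±5e-06° of the true value.
At 15.25°: 5e-06° × 112000 × cos 15.25° = 5e-06 × 112000 × 0.9648 ≈ 0.54028 m.
Error at 70.6° = 5e-06° × 112000 × cos 70.6° ≈ 0.56 × 0.3322 = 0.18601 m.
Difference: 0.54028 − 0.18601 = 0.35427 m.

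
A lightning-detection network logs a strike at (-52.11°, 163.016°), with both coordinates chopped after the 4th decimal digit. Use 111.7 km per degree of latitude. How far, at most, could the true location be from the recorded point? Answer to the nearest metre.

13 metres

Truncating at 4 decimal places can drop up to a full unit in the last place, so each coordinate may be off by as much as 0.0001°.
Latitude error → 0.0001 × 111700 = 11.17 m along the meridian.
East–west component at 52.11°: 0.0001° × 111700 × cos 52.11° ≈ 0.0001 × 68600.3 ≈ 6.86003 m.
Combining orthogonally: (11.17² + 6.86003²)^½ ≈ 13.1084 m.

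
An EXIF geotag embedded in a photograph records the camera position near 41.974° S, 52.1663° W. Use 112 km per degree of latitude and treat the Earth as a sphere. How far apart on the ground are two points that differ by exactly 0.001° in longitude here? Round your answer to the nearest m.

At 41.974° a degree of longitude is 112000 × cos 41.974° ≈ 83266.2 m, so 0.001° corresponds to 83.2662 m.

83 m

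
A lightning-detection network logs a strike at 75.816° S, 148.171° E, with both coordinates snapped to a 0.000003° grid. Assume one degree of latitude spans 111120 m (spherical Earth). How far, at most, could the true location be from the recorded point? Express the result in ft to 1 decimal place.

With a 0.000003° grid the true value lies within half a step, ±0.000003°/2 = ±1.5e-06°, of the stored one.
N–S: 1.5e-06° × 111120 m/° = 0.16668 m.
East–west component at 75.816°: 1.5e-06° × 111120 × cos 75.816° ≈ 1.5e-06 × 27228.5 ≈ 0.0408427 m.
Worst case both components are at the extreme and orthogonal: √(0.16668² + 0.0408427²) ≈ 0.171611 m.
In feet: 0.171611 m ÷ 0.3048 ≈ 0.56303 ft.

0.6 ft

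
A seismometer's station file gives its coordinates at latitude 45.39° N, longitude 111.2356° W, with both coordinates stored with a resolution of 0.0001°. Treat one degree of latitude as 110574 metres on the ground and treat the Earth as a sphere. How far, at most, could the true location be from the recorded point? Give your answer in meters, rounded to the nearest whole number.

With a 0.0001° grid the true value lies within half a step, ±0.0001°/2 = ±5e-05°, of the stored one.
N–S: 5e-05° × 110574 m/° = 5.5287 m.
Longitude error → 5e-05 × 110574 × cos 45.39° = 5e-05 × 110574 × 0.7023 ≈ 3.88268 m.
The two errors are perpendicular, so the maximum displacement is √(5.5287² + 3.88268²) ≈ 6.75587 m.

7 meters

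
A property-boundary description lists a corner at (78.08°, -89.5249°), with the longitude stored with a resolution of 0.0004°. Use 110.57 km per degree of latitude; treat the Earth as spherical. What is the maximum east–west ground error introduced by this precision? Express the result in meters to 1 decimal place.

4.6 meters

With a 0.0004° grid the true value lies within half a step, ±0.0004°/2 = ±0.0002°, of the stored one.
One degree of longitude at 78.08° is 110570 × cos 78.08° ≈ 110570 × 0.2065 = 22837.8 m.
So at most 0.0002° × 22837.8 ≈ 4.56755 m east–west.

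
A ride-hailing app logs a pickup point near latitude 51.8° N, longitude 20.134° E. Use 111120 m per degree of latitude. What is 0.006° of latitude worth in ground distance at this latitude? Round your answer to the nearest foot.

Along a meridian 0.006° is 0.006 × 111120 = 666.72 m.
In feet: 666.72 m ÷ 0.3048 ≈ 2187.4 ft.

2187 feet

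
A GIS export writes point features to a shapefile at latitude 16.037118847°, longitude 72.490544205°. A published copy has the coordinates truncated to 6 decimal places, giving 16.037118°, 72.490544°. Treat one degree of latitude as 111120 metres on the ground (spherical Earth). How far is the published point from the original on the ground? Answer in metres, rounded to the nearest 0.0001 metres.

Δlat = 16.037118847 − 16.037118 = +0.000000847°; Δlon = 72.490544205 − 72.490544 = +0.000000205°.
N–S: 0.000000847° × 111120 m/° = 0.0941186 m.
East–west at this latitude: 0.000000205° × 111120 × cos 16.0371° ≈ 0.000000205 × 106796 = 0.0218931 m.
Hypotenuse of the two orthogonal shifts: √(0.0941186² + 0.0218931²) = 0.0966314 m.

0.0966 metres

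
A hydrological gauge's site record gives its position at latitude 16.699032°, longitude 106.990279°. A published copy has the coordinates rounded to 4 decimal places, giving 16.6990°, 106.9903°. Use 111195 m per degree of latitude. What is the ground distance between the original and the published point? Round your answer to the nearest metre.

Δlat = 16.699032 − 16.6990 = +0.000032°; Δlon = 106.990279 − 106.9903 = -0.000021°.
North–south shift: 0.000032 × 111195 = 3.55824 m.
E–W at 16.699°: -0.000021° × 111195 × cos 16.699° = -0.000021 × 111195 × 0.9578 ≈ -2.23662 m.
Combined displacement = (3.55824² + 2.23662²)^½ ≈ 4.2028 m.

4 metres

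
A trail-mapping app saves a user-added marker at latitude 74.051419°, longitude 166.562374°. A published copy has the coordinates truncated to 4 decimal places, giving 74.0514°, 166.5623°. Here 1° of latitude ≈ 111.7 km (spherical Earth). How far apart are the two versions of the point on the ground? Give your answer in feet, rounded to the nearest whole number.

The latitude changed by +0.000019° and the longitude by +0.000074°.
N–S: 0.000019° × 111700 m/° = 2.1223 m.
E–W at 74.0514°: 0.000074° × 111700 × cos 74.0514° = 0.000074 × 111700 × 0.2748 ≈ 2.27123 m.
Combined displacement = (2.1223² + 2.27123²)^½ ≈ 3.10848 m.
In feet: 3.10848 m ÷ 0.3048 ≈ 10.198 ft.

10 feet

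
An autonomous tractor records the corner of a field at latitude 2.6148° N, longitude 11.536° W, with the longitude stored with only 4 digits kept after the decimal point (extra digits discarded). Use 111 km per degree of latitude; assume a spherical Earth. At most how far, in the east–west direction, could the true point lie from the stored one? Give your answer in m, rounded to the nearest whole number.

11 m

Truncating at 4 decimal places can drop up to a full unit in the last place, so the longitude may be off by as much as 0.0001°.
Parallels shrink by cos φ, so at 2.6148° a degree of longitude is 111000 × 0.9990 ≈ 110884 m.
East–west error: 0.0001° × 110884 m/° ≈ 11.0884 m.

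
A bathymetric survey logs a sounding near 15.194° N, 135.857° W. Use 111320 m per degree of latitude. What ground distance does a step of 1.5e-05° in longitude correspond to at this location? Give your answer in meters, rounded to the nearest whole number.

2 meters

One degree of longitude here spans 111320 × cos 15.194° = 111320 × 0.9650 ≈ 107429 m; 1.5e-05° of that is 1.61143 m.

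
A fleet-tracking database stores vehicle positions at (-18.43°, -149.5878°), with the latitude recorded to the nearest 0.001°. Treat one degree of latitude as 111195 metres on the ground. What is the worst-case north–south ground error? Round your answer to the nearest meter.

Rounding to 3 decimal places leaves the latitude within ±0.0005° of the true value.
North–south distance: 0.0005° × 111195 m/° = 55.5975 m.

56 meters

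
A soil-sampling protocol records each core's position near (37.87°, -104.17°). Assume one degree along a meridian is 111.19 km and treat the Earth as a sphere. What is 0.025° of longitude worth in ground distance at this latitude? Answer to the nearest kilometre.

At 37.87° a degree of longitude is 111190 × cos 37.87° ≈ 87774 m, so 0.025° corresponds to 2194.35 m.
That is 2194.35 m = 2.1944 km.

2 kilometres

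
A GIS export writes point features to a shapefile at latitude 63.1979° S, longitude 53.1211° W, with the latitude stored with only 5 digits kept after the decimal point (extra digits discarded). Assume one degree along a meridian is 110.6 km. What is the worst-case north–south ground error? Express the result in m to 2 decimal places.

Truncating at 5 decimal places can drop up to a full unit in the last place, so the latitude may be off by as much as 1e-05°.
So the N–S error is at most 1e-05 × 110600 = 1.106 m.

1.11 m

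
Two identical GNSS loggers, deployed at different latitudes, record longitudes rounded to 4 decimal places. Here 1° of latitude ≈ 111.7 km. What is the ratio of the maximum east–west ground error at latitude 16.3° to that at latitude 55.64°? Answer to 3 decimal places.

Rounding to 4 decimal places leaves the longitude within ±5e-05° of the true value.
Error at 16.3° = 5e-05° × 111700 × cos 16.3° ≈ 5.585 × 0.9598 = 5.3605 m.
Error at 55.64° = 5e-05° × 111700 × cos 55.64° ≈ 5.585 × 0.5644 = 3.1521 m.
The ratio reduces to cos 16.3° / cos 55.64° = 0.9598/0.5644 ≈ 1.7006.

1.701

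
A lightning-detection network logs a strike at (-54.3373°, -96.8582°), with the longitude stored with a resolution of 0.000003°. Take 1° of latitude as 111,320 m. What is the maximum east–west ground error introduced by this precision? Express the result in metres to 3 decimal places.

With a 0.000003° grid the true value lies within half a step, ±0.000003°/2 = ±1.5e-06°, of the stored one.
One degree of longitude at 54.3373° is 111320 × cos 54.3373° ≈ 111320 × 0.5830 = 64900.9 m.
So at most 1.5e-06° × 64900.9 ≈ 0.0973514 m east–west.

0.097 metres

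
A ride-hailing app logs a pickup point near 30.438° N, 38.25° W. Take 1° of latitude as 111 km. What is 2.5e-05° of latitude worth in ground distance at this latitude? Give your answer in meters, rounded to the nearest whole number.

Along a meridian 2.5e-05° is 2.5e-05 × 111000 = 2.775 m.

3 meters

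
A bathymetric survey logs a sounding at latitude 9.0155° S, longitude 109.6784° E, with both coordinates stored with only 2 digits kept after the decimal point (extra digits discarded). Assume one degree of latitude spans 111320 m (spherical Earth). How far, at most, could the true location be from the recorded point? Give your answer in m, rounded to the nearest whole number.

1565 m

Truncating at 2 decimal places can drop up to a full unit in the last place, so each coordinate may be off by as much as 0.01°.
N–S: 0.01° × 111320 m/° = 1113.2 m.
E–W at 9.0155°: 0.01° × 111320 × cos 9.0155° = 0.01 × 111320 × 0.9876 ≈ 1099.45 m.
Combining orthogonally: (1113.2² + 1099.45²)^½ ≈ 1564.61 m.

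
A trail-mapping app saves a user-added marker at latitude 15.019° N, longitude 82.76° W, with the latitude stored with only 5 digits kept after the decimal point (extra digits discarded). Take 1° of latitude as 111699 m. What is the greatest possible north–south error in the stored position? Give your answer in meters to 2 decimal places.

Truncating at 5 decimal places can drop up to a full unit in the last place, so the latitude may be off by as much as 1e-05°.
North–south distance: 1e-05° × 111699 m/° = 1.11699 m.

1.12 meters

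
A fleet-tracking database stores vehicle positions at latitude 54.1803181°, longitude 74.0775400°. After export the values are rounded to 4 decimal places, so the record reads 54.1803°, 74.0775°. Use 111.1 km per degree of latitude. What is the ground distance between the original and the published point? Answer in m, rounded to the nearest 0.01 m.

3.29 m

The latitude changed by +0.0000181° and the longitude by +0.0000400°.
N–S: 0.0000181° × 111100 m/° = 2.01091 m.
E–W at 54.1803°: 0.0000400° × 111100 × cos 54.1803° = 0.0000400 × 111100 × 0.5852 ≈ 2.60079 m.
Distance: √(2.01091² + 2.60079²) ≈ 3.28753 m.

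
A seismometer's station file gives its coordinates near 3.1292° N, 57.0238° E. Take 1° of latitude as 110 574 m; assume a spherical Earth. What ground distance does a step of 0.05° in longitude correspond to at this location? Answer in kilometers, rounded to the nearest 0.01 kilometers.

5.52 kilometers

One degree of longitude here spans 110574 × cos 3.1292° = 110574 × 0.9985 ≈ 110409 m; 0.05° of that is 5520.46 m.
That is 5520.46 m = 5.5205 km.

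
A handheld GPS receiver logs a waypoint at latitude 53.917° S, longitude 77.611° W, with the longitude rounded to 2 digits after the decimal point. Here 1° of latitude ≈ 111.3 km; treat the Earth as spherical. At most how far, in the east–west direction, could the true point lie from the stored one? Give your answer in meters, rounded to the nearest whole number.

328 meters

Rounding to 2 decimal places leaves the longitude within ±0.005° of the true value.
One degree of longitude at 53.917° is 111300 × cos 53.917° ≈ 111300 × 0.5890 = 65550.9 m.
So at most 0.005° × 65550.9 ≈ 327.754 m east–west.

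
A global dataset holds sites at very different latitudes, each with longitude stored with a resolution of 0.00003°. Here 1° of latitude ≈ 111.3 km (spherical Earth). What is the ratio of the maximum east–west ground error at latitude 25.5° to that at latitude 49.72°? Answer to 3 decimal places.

1.396

With a 0.00003° grid the true value lies within half a step, ±0.00003°/2 = ±1.5e-05°, of the stored one.
At 25.5°: 1.5e-05° × 111300 × cos 25.5° = 1.5e-05 × 111300 × 0.9026 ≈ 1.5069 m.
Error at 49.72° = 1.5e-05° × 111300 × cos 49.72° ≈ 1.6695 × 0.6465 = 1.0794 m.
The ratio reduces to cos 25.5° / cos 49.72° = 0.9026/0.6465 ≈ 1.3961.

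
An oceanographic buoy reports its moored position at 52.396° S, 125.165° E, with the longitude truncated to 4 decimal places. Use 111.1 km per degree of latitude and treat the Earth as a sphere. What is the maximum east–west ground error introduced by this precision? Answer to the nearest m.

Truncating at 4 decimal places can drop up to a full unit in the last place, so the longitude may be off by as much as 0.0001°.
One degree of longitude at 52.396° is 111100 × cos 52.396° ≈ 111100 × 0.6102 = 67793.3 m.
East–west error: 0.0001° × 67793.3 m/° ≈ 6.77933 m.

7 m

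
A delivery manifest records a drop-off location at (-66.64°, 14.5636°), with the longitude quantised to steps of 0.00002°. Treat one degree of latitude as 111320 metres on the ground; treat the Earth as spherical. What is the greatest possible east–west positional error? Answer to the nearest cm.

44 cm

With a 0.00002° grid the true value lies within half a step, ±0.00002°/2 = ±1e-05°, of the stored one.
One degree of longitude at 66.64° is 111320 × cos 66.64° ≈ 111320 × 0.3965 = 44139.2 m.
East–west error: 1e-05° × 44139.2 m/° ≈ 0.441392 m.
That is 0.441392 m = 44.139 cm.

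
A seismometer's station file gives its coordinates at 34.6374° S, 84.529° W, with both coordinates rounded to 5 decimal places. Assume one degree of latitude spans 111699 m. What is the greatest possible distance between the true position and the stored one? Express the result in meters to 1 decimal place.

0.7 meters

Rounding to 5 decimal places leaves each coordinate within ±5e-06° of the true value.
North–south component: 5e-06° × 111699 = 0.558495 m.
Longitude error → 5e-06 × 111699 × cos 34.6374° = 5e-06 × 111699 × 0.8228 ≈ 0.45951 m.
The two errors are perpendicular, so the maximum displacement is √(0.558495² + 0.45951²) ≈ 0.723233 m.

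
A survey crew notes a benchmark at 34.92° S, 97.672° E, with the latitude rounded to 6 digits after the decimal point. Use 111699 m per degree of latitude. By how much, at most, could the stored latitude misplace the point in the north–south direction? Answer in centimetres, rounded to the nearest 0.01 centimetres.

Rounding to 6 decimal places leaves the latitude within ±5e-07° of the true value.
North–south distance: 5e-07° × 111699 m/° = 0.0558495 m.
That is 0.0558495 m = 5.5849 cm.

5.58 centimetres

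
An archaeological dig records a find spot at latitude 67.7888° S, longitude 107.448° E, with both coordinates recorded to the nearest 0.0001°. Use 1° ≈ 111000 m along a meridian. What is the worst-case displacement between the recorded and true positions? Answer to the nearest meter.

6 meters

Rounding to 4 decimal places leaves each coordinate within ±5e-05° of the true value.
N–S: 5e-05° × 111000 m/° = 5.55 m.
E–W at 67.7888°: 5e-05° × 111000 × cos 67.7888° = 5e-05 × 111000 × 0.3780 ≈ 2.09802 m.
The two errors are perpendicular, so the maximum displacement is √(5.55² + 2.09802²) ≈ 5.93331 m.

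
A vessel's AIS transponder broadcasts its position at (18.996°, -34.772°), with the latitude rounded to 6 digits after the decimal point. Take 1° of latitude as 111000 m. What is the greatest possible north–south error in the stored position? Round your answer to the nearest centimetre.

Rounding to 6 decimal places leaves the latitude within ±5e-07° of the true value.
North–south distance: 5e-07° × 111000 m/° = 0.0555 m.
That is 0.0555 m = 5.55 cm.

6 centimetres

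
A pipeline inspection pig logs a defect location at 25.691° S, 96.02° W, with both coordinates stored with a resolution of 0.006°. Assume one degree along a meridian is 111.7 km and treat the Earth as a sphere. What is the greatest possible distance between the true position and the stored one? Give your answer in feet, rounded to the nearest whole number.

With a 0.006° grid the true value lies within half a step, ±0.006°/2 = ±0.003°, of the stored one.
Latitude error → 0.003 × 111700 = 335.1 m along the meridian.
Longitude error → 0.003 × 111700 × cos 25.691° = 0.003 × 111700 × 0.9011 ≈ 301.974 m.
Worst case both components are at the extreme and orthogonal: √(335.1² + 301.974²) ≈ 451.088 m.
In feet: 451.088 m ÷ 0.3048 ≈ 1479.9 ft.

1480 feet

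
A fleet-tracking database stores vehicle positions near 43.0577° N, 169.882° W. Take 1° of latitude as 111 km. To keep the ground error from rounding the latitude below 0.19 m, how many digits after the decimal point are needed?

6

One degree of latitude covers 111000 m.
N decimal places → at most half a unit in the last place, 0.5 × 10⁻ᴺ° = 111000/2 × 10⁻ᴺ m.
Setting 55500 × 10⁻ᴺ ≤ 0.19 gives 10ᴺ ≥ 2.921e+05, i.e. N ≥ 5.47.
So 6 decimal places suffice (0.0555 m); 5 would allow up to 0.555 m.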